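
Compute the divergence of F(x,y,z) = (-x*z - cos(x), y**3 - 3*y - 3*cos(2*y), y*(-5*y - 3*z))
3*y**2 - 3*y - z + sin(x) + 6*sin(2*y) - 3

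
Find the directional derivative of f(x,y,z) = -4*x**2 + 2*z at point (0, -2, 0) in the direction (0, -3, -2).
-4*sqrt(13)/13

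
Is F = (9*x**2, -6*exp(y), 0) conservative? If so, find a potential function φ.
Yes, F is conservative. φ = 3*x**3 - 6*exp(y)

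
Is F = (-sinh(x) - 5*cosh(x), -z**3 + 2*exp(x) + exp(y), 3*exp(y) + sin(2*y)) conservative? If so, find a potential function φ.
No, ∇×F = (3*z**2 + 3*exp(y) + 2*cos(2*y), 0, 2*exp(x)) ≠ 0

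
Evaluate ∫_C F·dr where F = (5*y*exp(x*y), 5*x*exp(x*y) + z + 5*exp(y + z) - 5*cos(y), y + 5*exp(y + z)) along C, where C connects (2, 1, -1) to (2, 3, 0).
-5*exp(2) - 4 - 5*sin(3) + 5*sin(1) + 5*exp(3) + 5*exp(6)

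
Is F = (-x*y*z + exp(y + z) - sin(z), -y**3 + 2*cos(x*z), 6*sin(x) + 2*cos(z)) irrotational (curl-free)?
No, ∇×F = (2*x*sin(x*z), -x*y + exp(y + z) - 6*cos(x) - cos(z), x*z - 2*z*sin(x*z) - exp(y + z))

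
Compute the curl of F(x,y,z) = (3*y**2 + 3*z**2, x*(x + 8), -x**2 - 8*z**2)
(0, 2*x + 6*z, 2*x - 6*y + 8)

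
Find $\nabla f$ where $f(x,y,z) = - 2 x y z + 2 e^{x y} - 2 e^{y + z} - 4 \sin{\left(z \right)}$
(2*y*(-z + exp(x*y)), -2*x*z + 2*x*exp(x*y) - 2*exp(y + z), -2*x*y - 2*exp(y + z) - 4*cos(z))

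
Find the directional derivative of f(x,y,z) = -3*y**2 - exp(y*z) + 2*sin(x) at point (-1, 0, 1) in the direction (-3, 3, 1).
-3*sqrt(19)*(1 + 2*cos(1))/19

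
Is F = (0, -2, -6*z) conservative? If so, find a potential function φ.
Yes, F is conservative. φ = -2*y - 3*z**2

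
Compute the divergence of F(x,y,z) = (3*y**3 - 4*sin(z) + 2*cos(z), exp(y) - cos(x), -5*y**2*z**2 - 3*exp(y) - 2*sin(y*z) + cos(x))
-10*y**2*z - 2*y*cos(y*z) + exp(y)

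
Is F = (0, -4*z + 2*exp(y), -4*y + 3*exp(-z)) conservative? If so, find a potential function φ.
Yes, F is conservative. φ = -4*y*z + 2*exp(y) - 3*exp(-z)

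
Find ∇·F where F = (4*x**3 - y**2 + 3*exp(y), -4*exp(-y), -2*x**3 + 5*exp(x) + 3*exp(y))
12*x**2 + 4*exp(-y)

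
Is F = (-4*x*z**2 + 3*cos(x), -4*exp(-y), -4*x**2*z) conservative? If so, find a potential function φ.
Yes, F is conservative. φ = -2*x**2*z**2 + 3*sin(x) + 4*exp(-y)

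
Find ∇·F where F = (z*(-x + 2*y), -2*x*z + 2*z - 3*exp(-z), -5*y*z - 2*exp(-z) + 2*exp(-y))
-5*y - z + 2*exp(-z)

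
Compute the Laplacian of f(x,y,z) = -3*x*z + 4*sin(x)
-4*sin(x)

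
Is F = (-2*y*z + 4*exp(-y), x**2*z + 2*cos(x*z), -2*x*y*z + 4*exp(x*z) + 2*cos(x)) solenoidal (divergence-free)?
No, ∇·F = 2*x*(-y + 2*exp(x*z))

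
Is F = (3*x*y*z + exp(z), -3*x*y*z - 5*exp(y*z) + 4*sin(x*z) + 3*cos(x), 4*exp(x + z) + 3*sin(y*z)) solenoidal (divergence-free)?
No, ∇·F = -3*x*z + 3*y*z + 3*y*cos(y*z) - 5*z*exp(y*z) + 4*exp(x + z)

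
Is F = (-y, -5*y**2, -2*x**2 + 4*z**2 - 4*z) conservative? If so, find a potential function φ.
No, ∇×F = (0, 4*x, 1) ≠ 0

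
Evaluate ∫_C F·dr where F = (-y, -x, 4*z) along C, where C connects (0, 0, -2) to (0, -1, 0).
-8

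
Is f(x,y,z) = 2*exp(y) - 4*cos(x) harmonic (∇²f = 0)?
No, ∇²f = 2*exp(y) + 4*cos(x)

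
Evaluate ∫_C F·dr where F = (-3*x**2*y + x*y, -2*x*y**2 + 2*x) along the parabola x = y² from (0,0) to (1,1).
-4/21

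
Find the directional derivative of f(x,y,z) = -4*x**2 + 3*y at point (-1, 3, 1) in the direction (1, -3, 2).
-sqrt(14)/14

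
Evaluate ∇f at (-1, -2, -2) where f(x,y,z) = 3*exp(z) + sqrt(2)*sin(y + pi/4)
(0, sqrt(2)*sin(pi/4 + 2), 3*exp(-2))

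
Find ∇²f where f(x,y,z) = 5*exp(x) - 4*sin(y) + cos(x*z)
-x**2*cos(x*z) - z**2*cos(x*z) + 5*exp(x) + 4*sin(y)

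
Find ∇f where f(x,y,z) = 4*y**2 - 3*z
(0, 8*y, -3)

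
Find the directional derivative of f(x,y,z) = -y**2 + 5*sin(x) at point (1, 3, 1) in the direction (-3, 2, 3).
-3*sqrt(22)*(5*cos(1) + 4)/22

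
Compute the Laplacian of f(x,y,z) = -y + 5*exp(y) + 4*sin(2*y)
5*exp(y) - 16*sin(2*y)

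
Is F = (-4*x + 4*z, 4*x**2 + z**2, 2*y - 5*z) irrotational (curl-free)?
No, ∇×F = (2 - 2*z, 4, 8*x)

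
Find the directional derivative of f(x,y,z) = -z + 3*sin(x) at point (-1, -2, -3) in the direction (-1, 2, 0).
-3*sqrt(5)*cos(1)/5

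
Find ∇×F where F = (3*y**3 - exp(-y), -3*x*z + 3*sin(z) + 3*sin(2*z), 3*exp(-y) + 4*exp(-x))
(3*x - 3*cos(z) - 6*cos(2*z) - 3*exp(-y), 4*exp(-x), -9*y**2 - 3*z - exp(-y))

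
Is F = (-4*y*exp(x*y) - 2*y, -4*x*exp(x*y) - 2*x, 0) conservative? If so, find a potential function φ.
Yes, F is conservative. φ = -2*x*y - 4*exp(x*y)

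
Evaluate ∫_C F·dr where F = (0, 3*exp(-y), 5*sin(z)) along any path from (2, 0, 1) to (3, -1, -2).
-3*E - 5*cos(2) + 5*cos(1) + 3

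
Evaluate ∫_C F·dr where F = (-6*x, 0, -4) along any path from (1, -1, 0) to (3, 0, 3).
-36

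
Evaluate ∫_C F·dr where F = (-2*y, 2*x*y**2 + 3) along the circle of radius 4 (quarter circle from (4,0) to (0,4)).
12 + 40*pi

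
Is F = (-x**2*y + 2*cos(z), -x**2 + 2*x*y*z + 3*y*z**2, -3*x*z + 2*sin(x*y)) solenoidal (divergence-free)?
No, ∇·F = -2*x*y + 2*x*z - 3*x + 3*z**2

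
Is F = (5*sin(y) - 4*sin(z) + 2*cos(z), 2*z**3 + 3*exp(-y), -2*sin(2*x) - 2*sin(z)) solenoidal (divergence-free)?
No, ∇·F = -2*cos(z) - 3*exp(-y)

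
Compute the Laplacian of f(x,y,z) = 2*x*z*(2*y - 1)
0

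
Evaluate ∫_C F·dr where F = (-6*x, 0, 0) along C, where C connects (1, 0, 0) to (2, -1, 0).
-9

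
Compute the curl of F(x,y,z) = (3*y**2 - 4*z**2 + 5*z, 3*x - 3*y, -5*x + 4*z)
(0, 10 - 8*z, 3 - 6*y)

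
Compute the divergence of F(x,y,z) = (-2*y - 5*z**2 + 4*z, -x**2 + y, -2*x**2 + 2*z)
3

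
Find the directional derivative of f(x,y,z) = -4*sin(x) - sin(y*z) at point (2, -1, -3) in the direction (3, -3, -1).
-2*sqrt(19)*(5*cos(3) + 6*cos(2))/19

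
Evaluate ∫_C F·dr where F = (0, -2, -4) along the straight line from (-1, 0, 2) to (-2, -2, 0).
12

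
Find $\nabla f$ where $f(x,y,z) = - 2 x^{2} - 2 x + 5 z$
(-4*x - 2, 0, 5)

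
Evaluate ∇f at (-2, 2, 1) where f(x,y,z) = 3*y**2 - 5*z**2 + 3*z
(0, 12, -7)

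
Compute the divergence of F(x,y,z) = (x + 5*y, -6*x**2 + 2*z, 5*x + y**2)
1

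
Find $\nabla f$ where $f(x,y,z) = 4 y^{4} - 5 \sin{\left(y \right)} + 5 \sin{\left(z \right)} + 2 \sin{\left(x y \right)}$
(2*y*cos(x*y), 2*x*cos(x*y) + 16*y**3 - 5*cos(y), 5*cos(z))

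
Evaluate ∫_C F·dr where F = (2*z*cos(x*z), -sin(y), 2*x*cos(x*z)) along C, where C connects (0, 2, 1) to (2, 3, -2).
cos(3) - cos(2) - 2*sin(4)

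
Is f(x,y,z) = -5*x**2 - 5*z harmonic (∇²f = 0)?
No, ∇²f = -10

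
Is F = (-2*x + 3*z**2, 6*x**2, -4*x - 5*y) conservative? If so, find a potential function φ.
No, ∇×F = (-5, 6*z + 4, 12*x) ≠ 0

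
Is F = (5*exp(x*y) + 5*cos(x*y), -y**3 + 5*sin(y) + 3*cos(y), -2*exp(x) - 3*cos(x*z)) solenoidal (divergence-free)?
No, ∇·F = 3*x*sin(x*z) - 3*y**2 + 5*y*exp(x*y) - 5*y*sin(x*y) - 3*sin(y) + 5*cos(y)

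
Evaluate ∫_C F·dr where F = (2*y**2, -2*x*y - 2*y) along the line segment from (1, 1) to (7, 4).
0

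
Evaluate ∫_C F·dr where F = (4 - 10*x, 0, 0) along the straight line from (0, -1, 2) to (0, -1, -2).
0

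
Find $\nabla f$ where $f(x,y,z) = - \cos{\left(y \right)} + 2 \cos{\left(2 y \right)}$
(0, sin(y) - 4*sin(2*y), 0)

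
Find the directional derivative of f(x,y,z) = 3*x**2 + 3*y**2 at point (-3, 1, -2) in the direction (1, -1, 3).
-24*sqrt(11)/11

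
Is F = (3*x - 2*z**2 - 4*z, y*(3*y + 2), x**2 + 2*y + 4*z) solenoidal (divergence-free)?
No, ∇·F = 6*y + 9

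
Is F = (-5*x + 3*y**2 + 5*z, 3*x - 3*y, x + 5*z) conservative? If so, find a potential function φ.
No, ∇×F = (0, 4, 3 - 6*y) ≠ 0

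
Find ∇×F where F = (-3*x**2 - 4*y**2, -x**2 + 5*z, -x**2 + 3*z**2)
(-5, 2*x, -2*x + 8*y)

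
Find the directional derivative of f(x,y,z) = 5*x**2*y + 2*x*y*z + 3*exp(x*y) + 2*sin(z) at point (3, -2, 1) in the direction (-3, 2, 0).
6*sqrt(13)*(6 + 49*exp(6))*exp(-6)/13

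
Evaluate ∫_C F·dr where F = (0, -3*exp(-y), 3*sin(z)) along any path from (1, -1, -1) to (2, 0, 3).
-3*E + 3*cos(1) - 3*cos(3) + 3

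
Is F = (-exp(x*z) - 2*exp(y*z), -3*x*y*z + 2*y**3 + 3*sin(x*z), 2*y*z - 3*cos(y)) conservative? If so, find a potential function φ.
No, ∇×F = (3*x*y - 3*x*cos(x*z) + 2*z + 3*sin(y), -x*exp(x*z) - 2*y*exp(y*z), z*(-3*y + 2*exp(y*z) + 3*cos(x*z))) ≠ 0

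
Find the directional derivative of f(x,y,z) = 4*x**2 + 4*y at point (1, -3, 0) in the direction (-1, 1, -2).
-2*sqrt(6)/3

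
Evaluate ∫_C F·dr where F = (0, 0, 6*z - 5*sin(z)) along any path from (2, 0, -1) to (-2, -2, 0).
2 - 5*cos(1)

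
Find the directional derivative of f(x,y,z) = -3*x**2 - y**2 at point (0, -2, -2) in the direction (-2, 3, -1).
6*sqrt(14)/7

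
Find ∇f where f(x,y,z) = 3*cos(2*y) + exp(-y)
(0, -6*sin(2*y) - exp(-y), 0)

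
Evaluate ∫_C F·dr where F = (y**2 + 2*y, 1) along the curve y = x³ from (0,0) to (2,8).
240/7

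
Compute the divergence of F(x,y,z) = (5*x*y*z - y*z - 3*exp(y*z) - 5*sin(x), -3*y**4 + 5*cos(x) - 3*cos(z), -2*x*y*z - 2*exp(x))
-2*x*y - 12*y**3 + 5*y*z - 5*cos(x)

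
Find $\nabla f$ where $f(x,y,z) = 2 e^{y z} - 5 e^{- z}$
(0, 2*z*exp(y*z), 2*y*exp(y*z) + 5*exp(-z))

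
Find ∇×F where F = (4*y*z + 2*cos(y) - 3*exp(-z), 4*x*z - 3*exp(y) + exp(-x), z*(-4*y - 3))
(-4*x - 4*z, 4*y + 3*exp(-z), 2*sin(y) - exp(-x))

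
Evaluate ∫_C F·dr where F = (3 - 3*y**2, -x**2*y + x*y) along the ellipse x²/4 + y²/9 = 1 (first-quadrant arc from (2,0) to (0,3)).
27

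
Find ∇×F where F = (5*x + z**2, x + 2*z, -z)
(-2, 2*z, 1)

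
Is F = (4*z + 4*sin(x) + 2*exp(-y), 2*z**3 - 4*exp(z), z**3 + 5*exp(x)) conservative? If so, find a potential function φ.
No, ∇×F = (-6*z**2 + 4*exp(z), 4 - 5*exp(x), 2*exp(-y)) ≠ 0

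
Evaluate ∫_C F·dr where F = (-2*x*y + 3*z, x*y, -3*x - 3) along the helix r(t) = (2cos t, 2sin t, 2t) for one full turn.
12*pi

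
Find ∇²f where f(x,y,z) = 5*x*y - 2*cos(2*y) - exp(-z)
8*cos(2*y) - exp(-z)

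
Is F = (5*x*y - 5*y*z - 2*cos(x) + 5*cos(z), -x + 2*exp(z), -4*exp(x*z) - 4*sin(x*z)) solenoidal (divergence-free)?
No, ∇·F = -4*x*exp(x*z) - 4*x*cos(x*z) + 5*y + 2*sin(x)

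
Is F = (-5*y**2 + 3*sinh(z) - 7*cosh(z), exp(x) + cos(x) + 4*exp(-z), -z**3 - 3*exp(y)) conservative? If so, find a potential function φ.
No, ∇×F = (-3*exp(y) + 4*exp(-z), -7*sinh(z) + 3*cosh(z), 10*y + exp(x) - sin(x)) ≠ 0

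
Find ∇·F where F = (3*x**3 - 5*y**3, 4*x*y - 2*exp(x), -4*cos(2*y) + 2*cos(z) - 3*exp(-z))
9*x**2 + 4*x - 2*sin(z) + 3*exp(-z)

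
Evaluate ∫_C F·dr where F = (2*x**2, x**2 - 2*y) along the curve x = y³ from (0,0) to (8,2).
7468/21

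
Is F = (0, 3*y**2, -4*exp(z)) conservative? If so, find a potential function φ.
Yes, F is conservative. φ = y**3 - 4*exp(z)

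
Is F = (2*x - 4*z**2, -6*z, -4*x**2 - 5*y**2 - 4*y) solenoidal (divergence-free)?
No, ∇·F = 2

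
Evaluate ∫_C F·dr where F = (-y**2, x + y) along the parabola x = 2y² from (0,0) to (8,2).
-26/3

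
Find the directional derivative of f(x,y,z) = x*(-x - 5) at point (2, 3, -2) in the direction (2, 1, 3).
-9*sqrt(14)/7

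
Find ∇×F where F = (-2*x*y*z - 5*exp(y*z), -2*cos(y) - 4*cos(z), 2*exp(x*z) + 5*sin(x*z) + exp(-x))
(-4*sin(z), -2*x*y - 5*y*exp(y*z) - 2*z*exp(x*z) - 5*z*cos(x*z) + exp(-x), z*(2*x + 5*exp(y*z)))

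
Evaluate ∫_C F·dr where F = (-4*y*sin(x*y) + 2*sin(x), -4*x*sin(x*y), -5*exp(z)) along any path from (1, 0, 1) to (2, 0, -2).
-5*exp(-2) - 2*cos(2) + 2*cos(1) + 5*E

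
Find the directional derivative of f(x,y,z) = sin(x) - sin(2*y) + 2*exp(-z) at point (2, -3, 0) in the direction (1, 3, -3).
sqrt(19)*(-6*cos(6) + cos(2) + 6)/19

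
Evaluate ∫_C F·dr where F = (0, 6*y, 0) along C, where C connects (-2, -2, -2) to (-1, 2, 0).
0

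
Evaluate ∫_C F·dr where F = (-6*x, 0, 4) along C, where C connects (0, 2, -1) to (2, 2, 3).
4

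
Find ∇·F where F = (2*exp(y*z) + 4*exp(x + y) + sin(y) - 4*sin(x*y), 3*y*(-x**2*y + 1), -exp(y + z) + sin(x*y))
-6*x**2*y - 4*y*cos(x*y) + 4*exp(x + y) - exp(y + z) + 3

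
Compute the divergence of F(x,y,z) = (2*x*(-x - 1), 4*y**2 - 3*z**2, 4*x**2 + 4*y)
-4*x + 8*y - 2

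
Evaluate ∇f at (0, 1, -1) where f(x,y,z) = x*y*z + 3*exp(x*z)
(-4, 0, 0)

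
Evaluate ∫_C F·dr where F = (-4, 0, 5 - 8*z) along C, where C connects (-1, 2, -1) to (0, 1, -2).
-21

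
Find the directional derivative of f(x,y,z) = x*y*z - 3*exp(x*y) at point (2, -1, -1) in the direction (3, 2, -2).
-3*sqrt(17)*(1 - exp(2))*exp(-2)/17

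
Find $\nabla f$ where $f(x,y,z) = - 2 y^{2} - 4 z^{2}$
(0, -4*y, -8*z)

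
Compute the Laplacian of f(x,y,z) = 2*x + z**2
2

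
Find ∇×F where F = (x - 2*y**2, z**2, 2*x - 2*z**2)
(-2*z, -2, 4*y)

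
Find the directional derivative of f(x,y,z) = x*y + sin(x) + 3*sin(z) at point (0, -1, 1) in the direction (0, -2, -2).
-3*sqrt(2)*cos(1)/2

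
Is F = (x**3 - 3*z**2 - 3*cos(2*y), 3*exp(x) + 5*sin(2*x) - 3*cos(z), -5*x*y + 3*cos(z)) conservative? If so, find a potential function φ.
No, ∇×F = (-5*x - 3*sin(z), 5*y - 6*z, 3*exp(x) - 6*sin(2*y) + 10*cos(2*x)) ≠ 0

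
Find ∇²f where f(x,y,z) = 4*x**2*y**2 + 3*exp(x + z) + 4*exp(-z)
8*x**2 + 8*y**2 + 6*exp(x + z) + 4*exp(-z)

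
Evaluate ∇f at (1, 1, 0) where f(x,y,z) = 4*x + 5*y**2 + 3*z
(4, 10, 3)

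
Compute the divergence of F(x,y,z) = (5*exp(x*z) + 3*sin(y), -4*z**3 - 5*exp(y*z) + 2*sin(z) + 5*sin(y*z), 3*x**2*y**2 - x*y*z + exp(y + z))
-x*y + 5*z*exp(x*z) - 5*z*exp(y*z) + 5*z*cos(y*z) + exp(y + z)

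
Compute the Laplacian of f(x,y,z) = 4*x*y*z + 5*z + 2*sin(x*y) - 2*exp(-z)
2*((-x**2 - y**2)*exp(z)*sin(x*y) - 1)*exp(-z)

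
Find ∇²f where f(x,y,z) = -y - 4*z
0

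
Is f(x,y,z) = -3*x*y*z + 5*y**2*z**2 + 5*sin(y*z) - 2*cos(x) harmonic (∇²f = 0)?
No, ∇²f = 5*y**2*(2 - sin(y*z)) + 5*z**2*(2 - sin(y*z)) + 2*cos(x)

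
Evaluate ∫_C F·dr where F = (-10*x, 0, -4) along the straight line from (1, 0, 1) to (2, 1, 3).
-23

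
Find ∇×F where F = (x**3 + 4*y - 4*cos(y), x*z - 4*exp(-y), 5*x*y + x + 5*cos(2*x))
(4*x, -5*y + 10*sin(2*x) - 1, z - 4*sin(y) - 4)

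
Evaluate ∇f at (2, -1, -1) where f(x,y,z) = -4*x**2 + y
(-16, 1, 0)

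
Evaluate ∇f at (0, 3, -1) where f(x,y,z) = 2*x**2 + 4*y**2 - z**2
(0, 24, 2)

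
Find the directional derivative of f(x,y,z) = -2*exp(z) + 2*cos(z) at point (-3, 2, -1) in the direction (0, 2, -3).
6*sqrt(13)*(-E*sin(1) + 1)*exp(-1)/13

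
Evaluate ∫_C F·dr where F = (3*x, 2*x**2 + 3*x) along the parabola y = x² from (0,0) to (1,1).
9/2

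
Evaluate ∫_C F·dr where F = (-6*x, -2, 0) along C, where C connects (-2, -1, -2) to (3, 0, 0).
-17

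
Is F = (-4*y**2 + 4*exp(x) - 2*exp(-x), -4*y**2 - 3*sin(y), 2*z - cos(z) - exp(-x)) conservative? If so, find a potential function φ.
No, ∇×F = (0, -exp(-x), 8*y) ≠ 0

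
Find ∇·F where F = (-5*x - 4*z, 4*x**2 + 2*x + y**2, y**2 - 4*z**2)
2*y - 8*z - 5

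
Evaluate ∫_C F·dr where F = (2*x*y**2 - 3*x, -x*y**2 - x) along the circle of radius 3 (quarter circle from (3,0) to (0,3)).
-27 - 117*pi/16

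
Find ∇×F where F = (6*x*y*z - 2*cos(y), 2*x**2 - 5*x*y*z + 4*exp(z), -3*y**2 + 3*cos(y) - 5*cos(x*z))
(5*x*y - 6*y - 4*exp(z) - 3*sin(y), 6*x*y - 5*z*sin(x*z), -6*x*z + 4*x - 5*y*z - 2*sin(y))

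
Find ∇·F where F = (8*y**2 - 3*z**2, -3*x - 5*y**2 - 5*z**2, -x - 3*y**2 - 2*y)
-10*y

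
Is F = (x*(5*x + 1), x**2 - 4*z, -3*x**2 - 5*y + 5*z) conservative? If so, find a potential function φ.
No, ∇×F = (-1, 6*x, 2*x) ≠ 0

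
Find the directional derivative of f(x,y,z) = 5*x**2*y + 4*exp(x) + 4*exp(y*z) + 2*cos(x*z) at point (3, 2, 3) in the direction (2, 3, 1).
sqrt(14)*(-18*sin(9) + 8*exp(3) + 255 + 44*exp(6))/14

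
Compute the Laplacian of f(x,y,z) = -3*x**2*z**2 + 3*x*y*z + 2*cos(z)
-6*x**2 - 6*z**2 - 2*cos(z)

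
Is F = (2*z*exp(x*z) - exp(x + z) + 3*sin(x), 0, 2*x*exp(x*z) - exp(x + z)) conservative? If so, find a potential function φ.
Yes, F is conservative. φ = 2*exp(x*z) - exp(x + z) - 3*cos(x)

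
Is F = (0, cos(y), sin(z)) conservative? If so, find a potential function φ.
Yes, F is conservative. φ = sin(y) - cos(z)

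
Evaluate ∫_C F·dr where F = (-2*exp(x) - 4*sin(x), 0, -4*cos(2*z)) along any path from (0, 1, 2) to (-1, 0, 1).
-2 - 2*sin(2) + 2*sin(4) - 2*exp(-1) + 4*cos(1)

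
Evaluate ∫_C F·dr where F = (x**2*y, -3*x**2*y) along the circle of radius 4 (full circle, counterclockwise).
-64*pi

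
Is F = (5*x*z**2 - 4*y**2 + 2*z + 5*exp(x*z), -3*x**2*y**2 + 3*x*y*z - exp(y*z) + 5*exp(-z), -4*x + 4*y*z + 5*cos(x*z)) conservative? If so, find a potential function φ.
No, ∇×F = (-3*x*y + y*exp(y*z) + 4*z + 5*exp(-z), 10*x*z + 5*x*exp(x*z) + 5*z*sin(x*z) + 6, y*(-6*x*y + 3*z + 8)) ≠ 0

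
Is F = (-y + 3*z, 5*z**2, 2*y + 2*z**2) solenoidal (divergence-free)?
No, ∇·F = 4*z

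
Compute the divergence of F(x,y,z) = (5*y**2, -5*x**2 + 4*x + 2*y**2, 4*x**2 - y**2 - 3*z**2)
4*y - 6*z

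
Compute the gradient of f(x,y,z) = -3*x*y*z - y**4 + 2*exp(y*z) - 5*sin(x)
(-3*y*z - 5*cos(x), -3*x*z - 4*y**3 + 2*z*exp(y*z), y*(-3*x + 2*exp(y*z)))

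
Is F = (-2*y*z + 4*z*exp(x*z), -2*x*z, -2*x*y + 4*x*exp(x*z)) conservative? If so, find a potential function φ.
Yes, F is conservative. φ = -2*x*y*z + 4*exp(x*z)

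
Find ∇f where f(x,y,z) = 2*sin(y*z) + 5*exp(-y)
(0, 2*z*cos(y*z) - 5*exp(-y), 2*y*cos(y*z))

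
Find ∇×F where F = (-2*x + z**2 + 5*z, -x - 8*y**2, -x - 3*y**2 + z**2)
(-6*y, 2*z + 6, -1)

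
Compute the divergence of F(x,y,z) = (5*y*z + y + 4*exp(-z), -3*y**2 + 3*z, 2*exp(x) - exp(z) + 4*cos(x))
-6*y - exp(z)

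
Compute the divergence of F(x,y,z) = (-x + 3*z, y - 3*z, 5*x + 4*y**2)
0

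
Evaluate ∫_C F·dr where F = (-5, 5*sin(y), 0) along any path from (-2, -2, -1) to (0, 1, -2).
-10 - 5*cos(1) + 5*cos(2)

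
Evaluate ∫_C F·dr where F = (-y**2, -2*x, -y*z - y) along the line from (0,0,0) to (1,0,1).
0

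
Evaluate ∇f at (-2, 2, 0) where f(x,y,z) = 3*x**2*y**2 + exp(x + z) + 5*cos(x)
(-48 + exp(-2) + 5*sin(2), 48, exp(-2))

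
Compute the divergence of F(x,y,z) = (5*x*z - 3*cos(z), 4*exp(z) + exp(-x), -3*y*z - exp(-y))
-3*y + 5*z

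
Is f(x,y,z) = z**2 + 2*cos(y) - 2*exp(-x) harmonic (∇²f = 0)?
No, ∇²f = -2*cos(y) + 2 - 2*exp(-x)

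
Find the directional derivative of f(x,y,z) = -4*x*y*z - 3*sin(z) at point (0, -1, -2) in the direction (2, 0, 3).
-sqrt(13)*(9*cos(2) + 16)/13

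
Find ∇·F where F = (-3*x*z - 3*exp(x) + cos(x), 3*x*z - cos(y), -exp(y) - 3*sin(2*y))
-3*z - 3*exp(x) - sin(x) + sin(y)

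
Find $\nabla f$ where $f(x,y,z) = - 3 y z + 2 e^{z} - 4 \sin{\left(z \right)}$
(0, -3*z, -3*y + 2*exp(z) - 4*cos(z))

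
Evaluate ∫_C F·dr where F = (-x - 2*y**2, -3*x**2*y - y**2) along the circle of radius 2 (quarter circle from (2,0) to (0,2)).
-2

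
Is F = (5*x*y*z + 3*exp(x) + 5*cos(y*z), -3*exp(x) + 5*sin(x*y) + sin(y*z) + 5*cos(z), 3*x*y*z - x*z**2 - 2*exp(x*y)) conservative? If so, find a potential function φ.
No, ∇×F = (3*x*z - 2*x*exp(x*y) - y*cos(y*z) + 5*sin(z), 5*x*y - 3*y*z + 2*y*exp(x*y) - 5*y*sin(y*z) + z**2, -5*x*z + 5*y*cos(x*y) + 5*z*sin(y*z) - 3*exp(x)) ≠ 0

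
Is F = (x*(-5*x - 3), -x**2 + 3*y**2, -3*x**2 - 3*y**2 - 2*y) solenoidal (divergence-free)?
No, ∇·F = -10*x + 6*y - 3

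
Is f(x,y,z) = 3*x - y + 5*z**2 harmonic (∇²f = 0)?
No, ∇²f = 10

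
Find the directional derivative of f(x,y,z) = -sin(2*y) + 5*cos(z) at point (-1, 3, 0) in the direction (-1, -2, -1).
2*sqrt(6)*cos(6)/3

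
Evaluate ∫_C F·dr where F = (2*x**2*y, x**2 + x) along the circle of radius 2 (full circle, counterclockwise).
-4*pi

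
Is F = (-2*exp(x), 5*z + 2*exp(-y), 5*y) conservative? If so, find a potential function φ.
Yes, F is conservative. φ = 5*y*z - 2*exp(x) - 2*exp(-y)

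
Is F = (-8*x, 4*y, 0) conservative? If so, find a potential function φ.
Yes, F is conservative. φ = -4*x**2 + 2*y**2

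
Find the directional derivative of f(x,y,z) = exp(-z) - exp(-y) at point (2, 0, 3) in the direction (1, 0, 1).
-sqrt(2)*exp(-3)/2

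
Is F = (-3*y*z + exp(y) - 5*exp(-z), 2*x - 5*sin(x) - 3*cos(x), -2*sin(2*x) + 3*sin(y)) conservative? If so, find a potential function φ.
No, ∇×F = (3*cos(y), -3*y + 4*cos(2*x) + 5*exp(-z), 3*z - exp(y) + 3*sin(x) - 5*cos(x) + 2) ≠ 0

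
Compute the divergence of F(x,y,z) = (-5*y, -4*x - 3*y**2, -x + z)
1 - 6*y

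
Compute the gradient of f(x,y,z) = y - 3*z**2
(0, 1, -6*z)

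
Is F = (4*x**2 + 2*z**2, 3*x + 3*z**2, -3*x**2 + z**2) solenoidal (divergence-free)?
No, ∇·F = 8*x + 2*z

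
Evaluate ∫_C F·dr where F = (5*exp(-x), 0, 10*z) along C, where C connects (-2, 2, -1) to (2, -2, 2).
15 + 10*sinh(2)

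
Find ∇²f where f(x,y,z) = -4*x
0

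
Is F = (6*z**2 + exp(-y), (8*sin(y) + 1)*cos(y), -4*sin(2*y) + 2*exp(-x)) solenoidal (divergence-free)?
No, ∇·F = -sin(y) + 8*cos(2*y)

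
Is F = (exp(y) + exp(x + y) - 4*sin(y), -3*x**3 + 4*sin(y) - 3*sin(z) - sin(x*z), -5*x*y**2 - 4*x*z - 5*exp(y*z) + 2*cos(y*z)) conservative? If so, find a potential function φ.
No, ∇×F = (-10*x*y + x*cos(x*z) - 5*z*exp(y*z) - 2*z*sin(y*z) + 3*cos(z), 5*y**2 + 4*z, -9*x**2 - z*cos(x*z) - exp(y) - exp(x + y) + 4*cos(y)) ≠ 0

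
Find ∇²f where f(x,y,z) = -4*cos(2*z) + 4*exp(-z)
16*cos(2*z) + 4*exp(-z)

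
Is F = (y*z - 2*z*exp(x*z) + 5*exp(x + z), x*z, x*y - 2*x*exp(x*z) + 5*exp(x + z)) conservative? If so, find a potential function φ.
Yes, F is conservative. φ = x*y*z - 2*exp(x*z) + 5*exp(x + z)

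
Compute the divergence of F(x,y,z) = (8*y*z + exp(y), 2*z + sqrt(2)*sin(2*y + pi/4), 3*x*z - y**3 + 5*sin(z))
3*x + 5*cos(z) + 2*sqrt(2)*cos(2*y + pi/4)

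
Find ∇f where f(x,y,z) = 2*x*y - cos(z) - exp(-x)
(2*y + exp(-x), 2*x, sin(z))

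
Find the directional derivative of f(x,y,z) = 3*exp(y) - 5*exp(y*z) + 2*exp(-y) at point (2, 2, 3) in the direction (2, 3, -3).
3*sqrt(22)*(-5*exp(8) - 2 + 3*exp(4))*exp(-2)/22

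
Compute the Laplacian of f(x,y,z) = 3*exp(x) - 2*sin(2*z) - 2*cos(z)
3*exp(x) + 8*sin(2*z) + 2*cos(z)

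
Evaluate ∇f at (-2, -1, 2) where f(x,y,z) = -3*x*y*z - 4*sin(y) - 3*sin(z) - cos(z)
(6, 12 - 4*cos(1), -6 + sin(2) - 3*cos(2))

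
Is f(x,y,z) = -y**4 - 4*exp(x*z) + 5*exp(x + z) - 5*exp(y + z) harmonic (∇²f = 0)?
No, ∇²f = -4*x**2*exp(x*z) - 12*y**2 - 4*z**2*exp(x*z) + 10*exp(x + z) - 10*exp(y + z)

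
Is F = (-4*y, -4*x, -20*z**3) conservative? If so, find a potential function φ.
Yes, F is conservative. φ = -4*x*y - 5*z**4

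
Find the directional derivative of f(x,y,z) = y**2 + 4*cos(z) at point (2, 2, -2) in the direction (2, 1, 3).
2*sqrt(14)*(1 + 3*sin(2))/7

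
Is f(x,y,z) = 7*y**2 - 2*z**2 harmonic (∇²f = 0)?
No, ∇²f = 10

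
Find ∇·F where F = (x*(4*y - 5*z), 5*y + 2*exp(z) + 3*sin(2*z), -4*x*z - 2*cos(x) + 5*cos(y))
-4*x + 4*y - 5*z + 5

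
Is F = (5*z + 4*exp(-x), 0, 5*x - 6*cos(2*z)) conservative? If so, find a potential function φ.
Yes, F is conservative. φ = 5*x*z - 3*sin(2*z) - 4*exp(-x)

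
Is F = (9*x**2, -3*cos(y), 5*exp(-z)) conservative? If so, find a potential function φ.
Yes, F is conservative. φ = 3*x**3 - 3*sin(y) - 5*exp(-z)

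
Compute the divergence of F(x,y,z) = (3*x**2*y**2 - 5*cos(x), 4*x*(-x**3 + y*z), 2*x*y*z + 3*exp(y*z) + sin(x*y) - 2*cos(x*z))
6*x*y**2 + 2*x*y + 4*x*z + 2*x*sin(x*z) + 3*y*exp(y*z) + 5*sin(x)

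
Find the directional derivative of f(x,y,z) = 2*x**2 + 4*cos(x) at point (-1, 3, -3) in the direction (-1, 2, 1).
2*sqrt(6)*(1 - sin(1))/3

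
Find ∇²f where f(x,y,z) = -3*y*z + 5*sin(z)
-5*sin(z)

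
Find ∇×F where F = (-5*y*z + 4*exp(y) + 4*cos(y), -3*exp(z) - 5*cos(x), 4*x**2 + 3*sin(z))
(3*exp(z), -8*x - 5*y, 5*z - 4*exp(y) + 5*sin(x) + 4*sin(y))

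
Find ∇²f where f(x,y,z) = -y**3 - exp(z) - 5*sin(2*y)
-6*y - exp(z) + 20*sin(2*y)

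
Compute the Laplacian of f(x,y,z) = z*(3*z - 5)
6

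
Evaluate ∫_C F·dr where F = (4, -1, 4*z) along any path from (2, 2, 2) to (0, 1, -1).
-13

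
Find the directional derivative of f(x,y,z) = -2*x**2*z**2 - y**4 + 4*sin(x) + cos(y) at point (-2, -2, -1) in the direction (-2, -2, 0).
-sqrt(2)*(4*cos(2) + sin(2) + 40)/2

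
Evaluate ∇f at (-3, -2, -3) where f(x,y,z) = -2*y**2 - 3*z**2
(0, 8, 18)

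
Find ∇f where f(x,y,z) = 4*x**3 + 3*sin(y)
(12*x**2, 3*cos(y), 0)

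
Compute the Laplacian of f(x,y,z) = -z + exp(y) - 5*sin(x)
exp(y) + 5*sin(x)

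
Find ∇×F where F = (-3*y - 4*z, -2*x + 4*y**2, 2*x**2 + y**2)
(2*y, -4*x - 4, 1)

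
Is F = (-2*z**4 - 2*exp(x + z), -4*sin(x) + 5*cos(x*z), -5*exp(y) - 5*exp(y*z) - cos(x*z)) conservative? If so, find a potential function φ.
No, ∇×F = (5*x*sin(x*z) - 5*z*exp(y*z) - 5*exp(y), -8*z**3 - z*sin(x*z) - 2*exp(x + z), -5*z*sin(x*z) - 4*cos(x)) ≠ 0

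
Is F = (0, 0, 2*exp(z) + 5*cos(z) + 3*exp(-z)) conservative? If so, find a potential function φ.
Yes, F is conservative. φ = 2*exp(z) + 5*sin(z) - 3*exp(-z)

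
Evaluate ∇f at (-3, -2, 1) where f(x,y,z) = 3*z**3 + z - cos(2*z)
(0, 0, 2*sin(2) + 10)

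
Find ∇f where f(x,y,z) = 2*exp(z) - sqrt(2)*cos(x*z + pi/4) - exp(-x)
(sqrt(2)*z*sin(x*z + pi/4) + exp(-x), 0, sqrt(2)*x*sin(x*z + pi/4) + 2*exp(z))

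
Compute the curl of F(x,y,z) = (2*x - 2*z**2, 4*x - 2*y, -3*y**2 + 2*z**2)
(-6*y, -4*z, 4)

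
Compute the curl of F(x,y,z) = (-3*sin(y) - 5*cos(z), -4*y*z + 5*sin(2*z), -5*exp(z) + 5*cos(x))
(4*y - 10*cos(2*z), 5*sin(x) + 5*sin(z), 3*cos(y))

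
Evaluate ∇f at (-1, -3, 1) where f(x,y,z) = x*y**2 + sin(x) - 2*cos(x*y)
(-6*sin(3) + cos(1) + 9, 6 - 2*sin(3), 0)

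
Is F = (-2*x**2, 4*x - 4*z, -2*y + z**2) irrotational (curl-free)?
No, ∇×F = (2, 0, 4)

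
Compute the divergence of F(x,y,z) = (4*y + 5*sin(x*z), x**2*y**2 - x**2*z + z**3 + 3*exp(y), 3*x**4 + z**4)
2*x**2*y + 4*z**3 + 5*z*cos(x*z) + 3*exp(y)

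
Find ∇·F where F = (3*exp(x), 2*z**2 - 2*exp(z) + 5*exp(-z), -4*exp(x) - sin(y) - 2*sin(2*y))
3*exp(x)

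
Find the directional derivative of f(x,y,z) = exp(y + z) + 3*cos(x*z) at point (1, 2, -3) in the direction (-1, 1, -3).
-2*sqrt(11)*exp(-1)/11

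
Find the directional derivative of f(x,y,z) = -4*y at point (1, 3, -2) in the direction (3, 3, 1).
-12*sqrt(19)/19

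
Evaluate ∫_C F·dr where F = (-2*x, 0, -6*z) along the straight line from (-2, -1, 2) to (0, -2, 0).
16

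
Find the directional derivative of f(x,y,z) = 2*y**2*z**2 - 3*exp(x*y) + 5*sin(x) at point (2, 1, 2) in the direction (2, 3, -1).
sqrt(14)*(-12*exp(2) + 5*cos(2) + 20)/7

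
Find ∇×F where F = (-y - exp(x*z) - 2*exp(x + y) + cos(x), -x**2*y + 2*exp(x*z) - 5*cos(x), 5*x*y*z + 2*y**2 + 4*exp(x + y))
(5*x*z - 2*x*exp(x*z) + 4*y + 4*exp(x + y), -x*exp(x*z) - 5*y*z - 4*exp(x + y), -2*x*y + 2*z*exp(x*z) + 2*exp(x + y) + 5*sin(x) + 1)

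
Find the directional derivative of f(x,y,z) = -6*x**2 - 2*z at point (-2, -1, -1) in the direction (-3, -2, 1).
-37*sqrt(14)/7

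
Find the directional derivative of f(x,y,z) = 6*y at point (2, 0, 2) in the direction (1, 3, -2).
9*sqrt(14)/7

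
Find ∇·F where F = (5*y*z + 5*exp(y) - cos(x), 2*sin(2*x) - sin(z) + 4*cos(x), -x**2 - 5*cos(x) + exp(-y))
sin(x)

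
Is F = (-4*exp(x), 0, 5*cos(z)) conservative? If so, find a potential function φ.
Yes, F is conservative. φ = -4*exp(x) + 5*sin(z)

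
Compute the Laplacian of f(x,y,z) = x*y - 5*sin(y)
5*sin(y)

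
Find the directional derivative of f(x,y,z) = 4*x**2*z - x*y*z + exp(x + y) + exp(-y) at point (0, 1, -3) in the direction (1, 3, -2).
sqrt(14)*(E + 3 + 6*sinh(1))/14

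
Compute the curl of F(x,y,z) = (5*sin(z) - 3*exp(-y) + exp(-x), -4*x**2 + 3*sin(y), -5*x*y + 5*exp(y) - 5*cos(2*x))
(-5*x + 5*exp(y), 5*y - 10*sin(2*x) + 5*cos(z), -8*x - 3*exp(-y))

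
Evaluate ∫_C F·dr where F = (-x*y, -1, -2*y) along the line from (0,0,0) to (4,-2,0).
38/3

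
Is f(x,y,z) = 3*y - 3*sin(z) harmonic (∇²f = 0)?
No, ∇²f = 3*sin(z)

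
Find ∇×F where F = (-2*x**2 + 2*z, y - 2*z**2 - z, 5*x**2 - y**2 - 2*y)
(-2*y + 4*z - 1, 2 - 10*x, 0)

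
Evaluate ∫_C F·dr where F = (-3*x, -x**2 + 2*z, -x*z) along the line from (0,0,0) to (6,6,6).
-162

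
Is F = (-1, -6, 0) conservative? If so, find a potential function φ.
Yes, F is conservative. φ = -x - 6*y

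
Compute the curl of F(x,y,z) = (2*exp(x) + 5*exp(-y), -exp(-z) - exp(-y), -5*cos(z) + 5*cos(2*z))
(-exp(-z), 0, 5*exp(-y))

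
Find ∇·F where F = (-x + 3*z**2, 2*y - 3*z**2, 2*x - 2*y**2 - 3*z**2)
1 - 6*z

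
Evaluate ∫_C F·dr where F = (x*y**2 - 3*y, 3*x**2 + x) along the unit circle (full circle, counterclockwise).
4*pi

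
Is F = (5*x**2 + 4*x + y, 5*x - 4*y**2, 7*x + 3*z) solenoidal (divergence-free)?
No, ∇·F = 10*x - 8*y + 7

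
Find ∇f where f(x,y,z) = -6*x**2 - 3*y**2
(-12*x, -6*y, 0)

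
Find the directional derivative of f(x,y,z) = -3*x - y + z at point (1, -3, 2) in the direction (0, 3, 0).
-1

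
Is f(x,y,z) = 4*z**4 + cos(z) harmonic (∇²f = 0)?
No, ∇²f = 48*z**2 - cos(z)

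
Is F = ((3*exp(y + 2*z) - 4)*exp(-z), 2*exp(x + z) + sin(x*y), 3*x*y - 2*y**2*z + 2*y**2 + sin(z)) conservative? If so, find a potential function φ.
No, ∇×F = (3*x - 4*y*z + 4*y - 2*exp(x + z), -3*y + 3*exp(y + z) + 4*exp(-z), y*cos(x*y) + 2*exp(x + z) - 3*exp(y + z)) ≠ 0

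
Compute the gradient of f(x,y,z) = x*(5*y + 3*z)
(5*y + 3*z, 5*x, 3*x)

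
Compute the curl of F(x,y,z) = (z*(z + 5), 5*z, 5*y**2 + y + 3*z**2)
(10*y - 4, 2*z + 5, 0)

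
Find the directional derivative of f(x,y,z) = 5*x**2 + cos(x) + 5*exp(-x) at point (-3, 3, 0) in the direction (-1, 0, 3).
sqrt(10)*(-sin(3) + 30 + 5*exp(3))/10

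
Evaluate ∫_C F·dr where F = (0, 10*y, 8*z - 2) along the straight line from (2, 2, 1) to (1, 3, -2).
43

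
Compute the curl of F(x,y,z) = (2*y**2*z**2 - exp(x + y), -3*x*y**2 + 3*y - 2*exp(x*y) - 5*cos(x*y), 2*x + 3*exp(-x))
(0, 4*y**2*z - 2 + 3*exp(-x), -3*y**2 - 4*y*z**2 - 2*y*exp(x*y) + 5*y*sin(x*y) + exp(x + y))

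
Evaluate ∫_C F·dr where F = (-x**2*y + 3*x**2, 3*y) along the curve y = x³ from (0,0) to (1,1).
7/3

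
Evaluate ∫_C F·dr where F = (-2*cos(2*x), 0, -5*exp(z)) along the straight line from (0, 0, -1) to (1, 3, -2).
-sin(2) - 5*exp(-2) + 5*exp(-1)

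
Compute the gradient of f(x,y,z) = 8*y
(0, 8, 0)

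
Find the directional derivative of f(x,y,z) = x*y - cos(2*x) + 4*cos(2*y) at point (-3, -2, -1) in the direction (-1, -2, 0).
2*sqrt(5)*(sin(6) + 4 - 8*sin(4))/5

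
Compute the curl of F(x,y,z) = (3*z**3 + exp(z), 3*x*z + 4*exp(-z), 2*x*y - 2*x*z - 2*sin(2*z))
(-x + 4*exp(-z), -2*y + 9*z**2 + 2*z + exp(z), 3*z)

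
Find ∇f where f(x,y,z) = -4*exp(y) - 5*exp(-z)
(0, -4*exp(y), 5*exp(-z))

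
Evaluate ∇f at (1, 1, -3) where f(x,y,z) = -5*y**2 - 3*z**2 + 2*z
(0, -10, 20)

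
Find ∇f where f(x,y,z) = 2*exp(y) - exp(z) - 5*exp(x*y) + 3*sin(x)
(-5*y*exp(x*y) + 3*cos(x), -5*x*exp(x*y) + 2*exp(y), -exp(z))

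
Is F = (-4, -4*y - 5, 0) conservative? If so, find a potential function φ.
Yes, F is conservative. φ = -4*x - 2*y**2 - 5*y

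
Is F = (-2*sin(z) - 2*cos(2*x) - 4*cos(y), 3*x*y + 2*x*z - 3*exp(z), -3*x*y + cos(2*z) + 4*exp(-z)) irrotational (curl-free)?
No, ∇×F = (-5*x + 3*exp(z), 3*y - 2*cos(z), 3*y + 2*z - 4*sin(y))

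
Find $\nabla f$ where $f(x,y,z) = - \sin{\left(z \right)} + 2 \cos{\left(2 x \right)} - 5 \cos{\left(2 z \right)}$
(-4*sin(2*x), 0, (20*sin(z) - 1)*cos(z))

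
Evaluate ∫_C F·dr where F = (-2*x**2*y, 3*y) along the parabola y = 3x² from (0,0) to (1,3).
123/10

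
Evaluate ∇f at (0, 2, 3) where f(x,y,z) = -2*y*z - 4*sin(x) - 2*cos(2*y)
(-4, -6 + 4*sin(4), -4)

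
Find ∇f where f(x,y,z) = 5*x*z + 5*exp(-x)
(5*z - 5*exp(-x), 0, 5*x)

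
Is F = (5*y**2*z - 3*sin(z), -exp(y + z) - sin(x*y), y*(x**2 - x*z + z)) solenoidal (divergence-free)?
No, ∇·F = -x*y - x*cos(x*y) + y - exp(y + z)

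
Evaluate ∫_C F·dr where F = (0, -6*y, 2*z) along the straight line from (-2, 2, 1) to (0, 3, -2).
-12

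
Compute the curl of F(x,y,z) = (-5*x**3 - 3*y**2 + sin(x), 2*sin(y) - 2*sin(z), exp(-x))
(2*cos(z), exp(-x), 6*y)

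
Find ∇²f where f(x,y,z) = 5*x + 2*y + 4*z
0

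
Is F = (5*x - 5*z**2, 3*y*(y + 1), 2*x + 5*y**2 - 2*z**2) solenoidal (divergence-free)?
No, ∇·F = 6*y - 4*z + 8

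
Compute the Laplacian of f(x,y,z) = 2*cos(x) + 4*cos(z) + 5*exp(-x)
-2*cos(x) - 4*cos(z) + 5*exp(-x)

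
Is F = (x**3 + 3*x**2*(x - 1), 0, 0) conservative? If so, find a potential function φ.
Yes, F is conservative. φ = x**3*(x - 1)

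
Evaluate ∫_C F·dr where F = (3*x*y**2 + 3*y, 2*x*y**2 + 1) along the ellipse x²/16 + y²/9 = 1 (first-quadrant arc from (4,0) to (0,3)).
-105 + 9*pi/2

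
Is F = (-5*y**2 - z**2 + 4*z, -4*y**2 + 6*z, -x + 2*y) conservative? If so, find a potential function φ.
No, ∇×F = (-4, 5 - 2*z, 10*y) ≠ 0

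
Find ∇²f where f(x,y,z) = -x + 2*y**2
4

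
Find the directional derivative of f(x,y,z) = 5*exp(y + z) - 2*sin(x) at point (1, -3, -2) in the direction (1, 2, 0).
2*sqrt(5)*(-exp(5)*cos(1) + 5)*exp(-5)/5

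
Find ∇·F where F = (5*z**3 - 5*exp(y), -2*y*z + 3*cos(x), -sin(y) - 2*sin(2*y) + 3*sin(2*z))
-2*z + 6*cos(2*z)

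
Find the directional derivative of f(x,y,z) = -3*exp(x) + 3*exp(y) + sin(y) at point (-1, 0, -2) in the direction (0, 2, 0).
4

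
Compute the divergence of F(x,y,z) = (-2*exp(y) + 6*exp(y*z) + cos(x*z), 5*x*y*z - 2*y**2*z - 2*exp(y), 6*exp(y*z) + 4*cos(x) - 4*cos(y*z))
5*x*z - 4*y*z + 6*y*exp(y*z) + 4*y*sin(y*z) - z*sin(x*z) - 2*exp(y)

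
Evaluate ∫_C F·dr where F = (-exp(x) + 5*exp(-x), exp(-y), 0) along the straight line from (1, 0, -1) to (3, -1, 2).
-exp(3) - 5*exp(-3) + 1 + 5*exp(-1)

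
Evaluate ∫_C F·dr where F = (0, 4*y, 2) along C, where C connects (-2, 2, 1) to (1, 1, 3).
-2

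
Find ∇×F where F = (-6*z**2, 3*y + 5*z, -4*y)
(-9, -12*z, 0)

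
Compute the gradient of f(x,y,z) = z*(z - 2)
(0, 0, 2*z - 2)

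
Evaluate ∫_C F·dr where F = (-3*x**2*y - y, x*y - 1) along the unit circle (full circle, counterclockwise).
7*pi/4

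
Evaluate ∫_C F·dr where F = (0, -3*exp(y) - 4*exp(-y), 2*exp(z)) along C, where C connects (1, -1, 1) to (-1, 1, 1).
-14*sinh(1)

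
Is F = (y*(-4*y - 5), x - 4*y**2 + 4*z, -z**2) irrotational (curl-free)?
No, ∇×F = (-4, 0, 8*y + 6)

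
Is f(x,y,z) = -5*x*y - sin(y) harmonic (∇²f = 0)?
No, ∇²f = sin(y)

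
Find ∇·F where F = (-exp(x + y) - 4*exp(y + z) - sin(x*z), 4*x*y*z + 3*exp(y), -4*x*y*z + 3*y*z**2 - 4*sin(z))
-4*x*y + 4*x*z + 6*y*z - z*cos(x*z) + 3*exp(y) - exp(x + y) - 4*cos(z)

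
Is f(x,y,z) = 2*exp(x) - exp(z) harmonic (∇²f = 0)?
No, ∇²f = 2*exp(x) - exp(z)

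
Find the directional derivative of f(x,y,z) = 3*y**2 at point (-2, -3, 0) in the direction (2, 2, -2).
-6*sqrt(3)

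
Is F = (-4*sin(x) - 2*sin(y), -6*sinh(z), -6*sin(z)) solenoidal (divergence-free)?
No, ∇·F = -4*cos(x) - 6*cos(z)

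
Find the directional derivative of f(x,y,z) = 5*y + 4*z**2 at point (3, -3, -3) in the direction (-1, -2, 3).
-41*sqrt(14)/7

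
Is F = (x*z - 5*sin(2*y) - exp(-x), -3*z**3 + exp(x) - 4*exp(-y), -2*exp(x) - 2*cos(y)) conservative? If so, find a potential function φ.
No, ∇×F = (9*z**2 + 2*sin(y), x + 2*exp(x), exp(x) + 10*cos(2*y)) ≠ 0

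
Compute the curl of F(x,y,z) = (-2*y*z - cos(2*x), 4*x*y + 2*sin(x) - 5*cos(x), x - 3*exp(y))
(-3*exp(y), -2*y - 1, 4*y + 2*z + 5*sin(x) + 2*cos(x))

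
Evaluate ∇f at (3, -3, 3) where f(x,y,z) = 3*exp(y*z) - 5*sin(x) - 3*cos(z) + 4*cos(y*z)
(-5*cos(3), 9*exp(-9) + 12*sin(9), -12*sin(9) - 9*exp(-9) + 3*sin(3))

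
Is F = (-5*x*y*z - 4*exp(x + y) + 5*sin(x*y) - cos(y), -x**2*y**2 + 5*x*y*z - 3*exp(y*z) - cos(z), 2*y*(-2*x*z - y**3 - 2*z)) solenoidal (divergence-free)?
No, ∇·F = -2*x**2*y + 5*x*z - 5*y*z - 4*y*(x + 1) + 5*y*cos(x*y) - 3*z*exp(y*z) - 4*exp(x + y)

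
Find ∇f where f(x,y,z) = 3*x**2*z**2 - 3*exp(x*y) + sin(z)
(6*x*z**2 - 3*y*exp(x*y), -3*x*exp(x*y), 6*x**2*z + cos(z))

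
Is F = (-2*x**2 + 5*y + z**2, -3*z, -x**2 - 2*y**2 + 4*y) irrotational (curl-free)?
No, ∇×F = (7 - 4*y, 2*x + 2*z, -5)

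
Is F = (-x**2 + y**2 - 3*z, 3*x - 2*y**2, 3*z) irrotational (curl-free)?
No, ∇×F = (0, -3, 3 - 2*y)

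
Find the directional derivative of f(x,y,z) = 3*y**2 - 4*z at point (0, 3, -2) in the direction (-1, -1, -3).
-6*sqrt(11)/11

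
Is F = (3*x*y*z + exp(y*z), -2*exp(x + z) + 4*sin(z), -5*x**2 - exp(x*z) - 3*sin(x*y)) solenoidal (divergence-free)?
No, ∇·F = -x*exp(x*z) + 3*y*z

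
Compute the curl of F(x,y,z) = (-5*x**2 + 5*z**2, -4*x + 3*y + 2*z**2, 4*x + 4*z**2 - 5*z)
(-4*z, 10*z - 4, -4)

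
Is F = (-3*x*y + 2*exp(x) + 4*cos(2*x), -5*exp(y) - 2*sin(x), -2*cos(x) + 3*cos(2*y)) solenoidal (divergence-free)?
No, ∇·F = -3*y + 2*exp(x) - 5*exp(y) - 8*sin(2*x)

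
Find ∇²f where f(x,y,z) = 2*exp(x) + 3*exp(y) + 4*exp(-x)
2*exp(x) + 3*exp(y) + 4*exp(-x)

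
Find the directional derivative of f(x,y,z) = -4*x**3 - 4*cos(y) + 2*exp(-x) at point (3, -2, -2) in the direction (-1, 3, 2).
sqrt(14)*(-6*exp(3)*sin(2) + 1 + 54*exp(3))*exp(-3)/7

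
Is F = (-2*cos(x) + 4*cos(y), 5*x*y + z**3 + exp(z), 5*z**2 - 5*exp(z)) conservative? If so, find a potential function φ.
No, ∇×F = (-3*z**2 - exp(z), 0, 5*y + 4*sin(y)) ≠ 0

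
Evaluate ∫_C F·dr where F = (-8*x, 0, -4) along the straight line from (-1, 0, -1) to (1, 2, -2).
4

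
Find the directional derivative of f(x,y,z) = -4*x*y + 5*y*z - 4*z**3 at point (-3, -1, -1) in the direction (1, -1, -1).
14*sqrt(3)/3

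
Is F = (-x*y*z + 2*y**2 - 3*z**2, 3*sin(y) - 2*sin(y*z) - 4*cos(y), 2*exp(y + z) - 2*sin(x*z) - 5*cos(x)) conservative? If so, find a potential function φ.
No, ∇×F = (2*y*cos(y*z) + 2*exp(y + z), -x*y + 2*z*cos(x*z) - 6*z - 5*sin(x), x*z - 4*y) ≠ 0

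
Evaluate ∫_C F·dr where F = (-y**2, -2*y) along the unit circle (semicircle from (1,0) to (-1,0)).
4/3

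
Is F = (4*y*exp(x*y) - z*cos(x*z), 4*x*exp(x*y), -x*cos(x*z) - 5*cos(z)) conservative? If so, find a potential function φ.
Yes, F is conservative. φ = 4*exp(x*y) - 5*sin(z) - sin(x*z)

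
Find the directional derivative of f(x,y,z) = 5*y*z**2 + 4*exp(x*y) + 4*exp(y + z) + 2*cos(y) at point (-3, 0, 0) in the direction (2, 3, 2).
-16*sqrt(17)/17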